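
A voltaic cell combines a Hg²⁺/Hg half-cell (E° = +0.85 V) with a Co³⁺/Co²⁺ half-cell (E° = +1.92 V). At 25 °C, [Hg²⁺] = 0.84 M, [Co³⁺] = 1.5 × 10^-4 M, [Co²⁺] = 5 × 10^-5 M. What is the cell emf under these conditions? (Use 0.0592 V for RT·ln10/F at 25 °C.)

1.10 V

The Co³⁺/Co²⁺ couple has the higher reduction potential and acts as the cathode, so E°_cell = +1.92 − (+0.85) = 1.07 V.
Balancing electrons gives n = 2; the reaction quotient is Q = [Hg²⁺]·[Co²⁺]^2/[Co³⁺]^2 = 0.0933.
At 25 °C, E = E° − (0.0592/n) log Q = 1.07 − (0.0592/2)(-1.030) = 1.070 + 0.030 = 1.100 V.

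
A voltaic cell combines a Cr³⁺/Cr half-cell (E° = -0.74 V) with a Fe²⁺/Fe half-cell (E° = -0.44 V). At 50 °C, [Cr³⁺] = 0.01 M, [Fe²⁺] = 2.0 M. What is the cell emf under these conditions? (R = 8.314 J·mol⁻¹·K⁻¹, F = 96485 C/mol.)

0.352 V

The Fe²⁺/Fe couple has the higher reduction potential and acts as the cathode, so E°_cell = -0.44 − (-0.74) = 0.30 V.
Balancing electrons gives n = 6; the reaction quotient is Q = [Cr³⁺]^2/[Fe²⁺]^3 = 1.25 × 10^-5.
E = E° − (RT/nF) ln Q = 0.30 − (8.314×323)/(6×96485) × (-11.290) = 0.300 + 0.052 = 0.352 V.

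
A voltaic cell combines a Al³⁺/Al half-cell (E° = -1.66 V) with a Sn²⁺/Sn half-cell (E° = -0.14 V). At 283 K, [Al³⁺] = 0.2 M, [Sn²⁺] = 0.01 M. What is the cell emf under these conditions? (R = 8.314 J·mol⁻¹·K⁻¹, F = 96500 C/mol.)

The Sn²⁺/Sn couple has the higher reduction potential and acts as the cathode, so E°_cell = -0.14 − (-1.66) = 1.52 V.
Balancing electrons gives n = 6; the reaction quotient is Q = [Al³⁺]^2/[Sn²⁺]^3 = 4 × 10^4.
E = E° − (RT/nF) ln Q = 1.52 − (8.314×283)/(6×96500) × (10.597) = 1.520 − 0.043 = 1.477 V.

1.48 V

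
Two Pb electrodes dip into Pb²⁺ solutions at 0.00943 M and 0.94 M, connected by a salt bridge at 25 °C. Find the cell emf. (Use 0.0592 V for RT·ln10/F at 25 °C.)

Both half-cells are Pb²⁺/Pb, so E°_cell = 0. The concentrated side is the cathode; the cell reaction moves Pb²⁺ from high to low concentration with n = 2.
Q = [Pb²⁺]_dilute/[Pb²⁺]_conc = 0.00943/0.94 = 0.0100.
E = 0 − (0.0592/2) log Q = −(0.0592/2)(-1.999) = 0.0592 V.

0.059 V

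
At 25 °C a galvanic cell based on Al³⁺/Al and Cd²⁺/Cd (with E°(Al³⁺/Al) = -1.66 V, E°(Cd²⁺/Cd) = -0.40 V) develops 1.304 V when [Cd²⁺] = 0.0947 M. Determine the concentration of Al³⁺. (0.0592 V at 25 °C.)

1.7 × 10^-4 M

From the Nernst equation, log Q = n(E° − E)/0.0592 = 6(1.26 − 1.304)/0.0592 = -4.459, so Q = 3.47 × 10^-5.
With Q = [Al³⁺]^2/[Cd²⁺]^3 and the known concentrations, [Al³⁺]^2 in the numerator gives [Al³⁺] = 1.7 × 10^-4 M.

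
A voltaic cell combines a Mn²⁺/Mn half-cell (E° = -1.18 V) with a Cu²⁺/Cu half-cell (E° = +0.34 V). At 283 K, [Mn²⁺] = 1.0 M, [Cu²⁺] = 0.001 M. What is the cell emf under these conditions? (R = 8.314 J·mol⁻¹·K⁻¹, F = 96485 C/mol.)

1.44 V

The Cu²⁺/Cu couple has the higher reduction potential and acts as the cathode, so E°_cell = +0.34 − (-1.18) = 1.52 V.
Balancing electrons gives n = 2; the reaction quotient is Q = [Mn²⁺]/[Cu²⁺] = 1000.
E = E° − (RT/nF) ln Q = 1.52 − (8.314×283)/(2×96485) × (6.908) = 1.520 − 0.084 = 1.436 V.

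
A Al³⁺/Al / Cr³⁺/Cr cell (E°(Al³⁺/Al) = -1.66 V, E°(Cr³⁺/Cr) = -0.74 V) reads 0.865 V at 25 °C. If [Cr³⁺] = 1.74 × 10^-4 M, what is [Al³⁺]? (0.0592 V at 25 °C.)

From the Nernst equation, log Q = n(E° − E)/0.0592 = 3(0.92 − 0.865)/0.0592 = 2.787, so Q = 613.
With Q = [Al³⁺]/[Cr³⁺] and the known concentrations, [Al³⁺] in the numerator gives [Al³⁺] = 0.11 M.

0.11 M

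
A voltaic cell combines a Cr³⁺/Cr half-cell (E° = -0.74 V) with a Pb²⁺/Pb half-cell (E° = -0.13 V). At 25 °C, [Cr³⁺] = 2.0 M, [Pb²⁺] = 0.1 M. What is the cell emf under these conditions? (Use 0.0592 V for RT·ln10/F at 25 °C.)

The Pb²⁺/Pb couple has the higher reduction potential and acts as the cathode, so E°_cell = -0.13 − (-0.74) = 0.61 V.
Balancing electrons gives n = 6; the reaction quotient is Q = [Cr³⁺]^2/[Pb²⁺]^3 = 4000.
At 25 °C, E = E° − (0.0592/n) log Q = 0.61 − (0.0592/6)(3.602) = 0.610 − 0.036 = 0.574 V.

0.574 V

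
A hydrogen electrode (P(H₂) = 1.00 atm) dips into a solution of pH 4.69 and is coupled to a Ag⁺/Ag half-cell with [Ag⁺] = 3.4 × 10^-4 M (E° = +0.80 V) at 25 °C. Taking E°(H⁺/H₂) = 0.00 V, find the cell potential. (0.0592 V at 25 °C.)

The Ag⁺/Ag couple is the cathode, so E°_cell = 0.80 V; n = 2.
[H⁺] = 10^(−4.69) = 2 × 10^-5 M, and Q = [H⁺]^2 / ([Ag⁺]^2·P(H₂)) = 0.00361.
E = E° − (0.0592/2) log Q = 0.80 − (0.0592/2)(-2.443) = 0.872 V.

0.87 V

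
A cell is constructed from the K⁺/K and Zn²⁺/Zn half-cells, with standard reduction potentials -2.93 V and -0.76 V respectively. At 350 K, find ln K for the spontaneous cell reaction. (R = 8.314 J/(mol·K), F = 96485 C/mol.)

E°_cell = -0.76 − (-2.93) = 2.17 V, with n = 2 electrons transferred.
At equilibrium E = 0, so the Nernst equation gives ln K = nFE°/RT = (2)(96485)(2.17)/((8.314)(350)) = 143.90.

ln K = 143.9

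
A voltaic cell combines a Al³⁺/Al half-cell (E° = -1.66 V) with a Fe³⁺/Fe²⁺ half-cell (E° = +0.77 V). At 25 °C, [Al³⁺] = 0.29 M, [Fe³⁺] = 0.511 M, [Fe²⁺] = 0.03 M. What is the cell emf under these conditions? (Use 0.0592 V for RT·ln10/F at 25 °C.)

The Fe³⁺/Fe²⁺ couple has the higher reduction potential and acts as the cathode, so E°_cell = +0.77 − (-1.66) = 2.43 V.
Balancing electrons gives n = 3; the reaction quotient is Q = [Al³⁺]·[Fe²⁺]^3/[Fe³⁺]^3 = 5.87 × 10^-5.
At 25 °C, E = E° − (0.0592/n) log Q = 2.43 − (0.0592/3)(-4.232) = 2.430 + 0.084 = 2.514 V.

2.51 V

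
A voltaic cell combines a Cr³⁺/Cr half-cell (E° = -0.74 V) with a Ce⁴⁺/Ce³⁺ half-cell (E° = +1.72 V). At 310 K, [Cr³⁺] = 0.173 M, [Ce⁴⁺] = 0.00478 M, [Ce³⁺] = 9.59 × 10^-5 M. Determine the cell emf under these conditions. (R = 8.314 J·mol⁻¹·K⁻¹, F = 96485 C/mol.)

2.58 V

The Ce⁴⁺/Ce³⁺ couple has the higher reduction potential and acts as the cathode, so E°_cell = +1.72 − (-0.74) = 2.46 V.
Balancing electrons gives n = 3; the reaction quotient is Q = [Cr³⁺]·[Ce³⁺]^3/[Ce⁴⁺]^3 = 1.4 × 10^-6.
E = E° − (RT/nF) ln Q = 2.46 − (8.314×310)/(3×96485) × (-13.481) = 2.460 + 0.120 = 2.580 V.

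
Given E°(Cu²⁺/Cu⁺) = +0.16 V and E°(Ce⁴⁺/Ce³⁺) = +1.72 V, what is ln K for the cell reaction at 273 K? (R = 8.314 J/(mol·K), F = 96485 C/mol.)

E°_cell = +1.72 − (+0.16) = 1.56 V, with n = 1 electron transferred.
At equilibrium E = 0, so the Nernst equation gives ln K = nFE°/RT = (1)(96485)(1.56)/((8.314)(273)) = 66.31.

ln K = 66.3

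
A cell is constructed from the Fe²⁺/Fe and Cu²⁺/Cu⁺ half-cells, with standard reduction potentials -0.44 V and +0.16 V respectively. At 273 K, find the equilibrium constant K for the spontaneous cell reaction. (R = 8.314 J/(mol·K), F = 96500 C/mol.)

1.4 × 10^22

E°_cell = +0.16 − (-0.44) = 0.60 V, with n = 2 electrons transferred.
At equilibrium E = 0, so the Nernst equation gives ln K = nFE°/RT = (2)(96500)(0.60)/((8.314)(273)) = 51.02.
K = e^51.02 = 1.4 × 10^22.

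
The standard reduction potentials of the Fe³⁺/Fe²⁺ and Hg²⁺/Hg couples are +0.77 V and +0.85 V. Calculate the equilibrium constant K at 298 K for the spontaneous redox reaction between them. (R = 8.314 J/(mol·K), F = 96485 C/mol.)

510

E°_cell = +0.85 − (+0.77) = 0.08 V, with n = 2 electrons transferred.
At equilibrium E = 0, so the Nernst equation gives ln K = nFE°/RT = (2)(96485)(0.08)/((8.314)(298)) = 6.23.
K = e^6.23 = 510.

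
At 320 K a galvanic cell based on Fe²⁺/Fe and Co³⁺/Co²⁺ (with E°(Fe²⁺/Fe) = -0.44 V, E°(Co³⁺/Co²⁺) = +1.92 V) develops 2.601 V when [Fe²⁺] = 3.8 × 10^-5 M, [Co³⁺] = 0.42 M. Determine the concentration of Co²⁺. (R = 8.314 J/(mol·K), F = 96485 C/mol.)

From the Nernst equation, ln Q = nF(E° − E)/RT = 2×96485×(2.36 − 2.601)/(8.314×320) = -17.480, so Q = 2.56 × 10^-8.
With Q = [Fe²⁺]·[Co²⁺]^2/[Co³⁺]^2 and the known concentrations, [Co²⁺]^2 in the numerator gives [Co²⁺] = 0.011 M.

0.011 M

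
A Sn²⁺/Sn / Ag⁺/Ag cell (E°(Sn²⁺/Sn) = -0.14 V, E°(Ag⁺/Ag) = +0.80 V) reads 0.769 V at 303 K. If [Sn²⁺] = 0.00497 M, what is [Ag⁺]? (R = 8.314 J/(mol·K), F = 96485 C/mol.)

From the Nernst equation, ln Q = nF(E° − E)/RT = 2×96485×(0.94 − 0.769)/(8.314×303) = 13.099, so Q = 4.88 × 10^5.
With Q = [Sn²⁺]/[Ag⁺]^2 and the known concentrations, [Ag⁺]^2 in the denominator gives [Ag⁺] = 1 × 10^-4 M.

1 × 10^-4 M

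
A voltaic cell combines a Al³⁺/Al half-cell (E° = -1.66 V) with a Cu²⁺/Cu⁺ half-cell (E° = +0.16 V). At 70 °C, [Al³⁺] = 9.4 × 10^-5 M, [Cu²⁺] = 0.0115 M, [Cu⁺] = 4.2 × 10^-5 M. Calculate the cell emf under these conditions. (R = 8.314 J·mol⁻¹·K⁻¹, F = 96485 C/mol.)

The Cu²⁺/Cu⁺ couple has the higher reduction potential and acts as the cathode, so E°_cell = +0.16 − (-1.66) = 1.82 V.
Balancing electrons gives n = 3; the reaction quotient is Q = [Al³⁺]·[Cu⁺]^3/[Cu²⁺]^3 = 4.58 × 10^-12.
E = E° − (RT/nF) ln Q = 1.82 − (8.314×343)/(3×96485) × (-26.110) = 1.820 + 0.257 = 2.077 V.

2.08 V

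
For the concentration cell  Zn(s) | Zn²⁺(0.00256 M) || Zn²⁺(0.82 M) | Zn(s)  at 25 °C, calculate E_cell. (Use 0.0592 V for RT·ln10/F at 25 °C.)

0.074 V

Both half-cells are Zn²⁺/Zn, so E°_cell = 0. The concentrated side is the cathode; the cell reaction moves Zn²⁺ from high to low concentration with n = 2.
Q = [Zn²⁺]_dilute/[Zn²⁺]_conc = 0.00256/0.82 = 0.00312.
E = 0 − (0.0592/2) log Q = −(0.0592/2)(-2.506) = 0.0742 V.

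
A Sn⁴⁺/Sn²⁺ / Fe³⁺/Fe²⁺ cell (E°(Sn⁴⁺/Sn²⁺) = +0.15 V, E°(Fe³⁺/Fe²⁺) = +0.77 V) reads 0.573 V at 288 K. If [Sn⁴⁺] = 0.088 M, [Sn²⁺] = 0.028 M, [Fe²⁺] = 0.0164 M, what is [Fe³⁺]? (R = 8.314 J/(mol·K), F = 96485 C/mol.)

0.0044 M

From the Nernst equation, ln Q = nF(E° − E)/RT = 2×96485×(0.62 − 0.573)/(8.314×288) = 3.788, so Q = 44.2.
With Q = [Sn⁴⁺]·[Fe²⁺]^2/([Sn²⁺]·[Fe³⁺]^2) and the known concentrations, [Fe³⁺]^2 in the denominator gives [Fe³⁺] = 0.0044 M.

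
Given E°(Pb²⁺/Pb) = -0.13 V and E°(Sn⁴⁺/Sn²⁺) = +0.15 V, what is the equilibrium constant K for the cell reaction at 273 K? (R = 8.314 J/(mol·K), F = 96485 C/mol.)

2.2 × 10^10

E°_cell = +0.15 − (-0.13) = 0.28 V, with n = 2 electrons transferred.
At equilibrium E = 0, so the Nernst equation gives ln K = nFE°/RT = (2)(96485)(0.28)/((8.314)(273)) = 23.81.
K = e^23.81 = 2.2 × 10^10.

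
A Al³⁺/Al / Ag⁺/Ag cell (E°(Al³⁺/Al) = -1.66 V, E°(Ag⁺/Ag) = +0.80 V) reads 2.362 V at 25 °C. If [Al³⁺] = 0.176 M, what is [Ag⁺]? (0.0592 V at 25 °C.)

0.012 M

From the Nernst equation, log Q = n(E° − E)/0.0592 = 3(2.46 − 2.362)/0.0592 = 4.966, so Q = 9.25 × 10^4.
With Q = [Al³⁺]/[Ag⁺]^3 and the known concentrations, [Ag⁺]^3 in the denominator gives [Ag⁺] = 0.012 M.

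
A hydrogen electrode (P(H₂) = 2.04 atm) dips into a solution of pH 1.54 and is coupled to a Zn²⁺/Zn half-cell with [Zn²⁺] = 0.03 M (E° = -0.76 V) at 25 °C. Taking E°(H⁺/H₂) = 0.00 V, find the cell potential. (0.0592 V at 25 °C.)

The hydrogen couple is the cathode, so E°_cell = 0.76 V; n = 2.
[H⁺] = 10^(−1.54) = 0.029 M, and Q = [Zn²⁺]·P(H₂) / [H⁺]^2 = 73.6.
E = E° − (0.0592/2) log Q = 0.76 − (0.0592/2)(1.867) = 0.705 V.

0.70 V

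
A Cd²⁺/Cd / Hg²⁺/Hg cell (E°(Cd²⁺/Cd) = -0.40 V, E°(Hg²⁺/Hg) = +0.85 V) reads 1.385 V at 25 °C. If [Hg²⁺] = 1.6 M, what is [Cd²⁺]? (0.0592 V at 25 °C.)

From the Nernst equation, log Q = n(E° − E)/0.0592 = 2(1.25 − 1.385)/0.0592 = -4.561, so Q = 2.75 × 10^-5.
With Q = [Cd²⁺]/[Hg²⁺] and the known concentrations, [Cd²⁺] in the numerator gives [Cd²⁺] = 4.4 × 10^-5 M.

4.4 × 10^-5 M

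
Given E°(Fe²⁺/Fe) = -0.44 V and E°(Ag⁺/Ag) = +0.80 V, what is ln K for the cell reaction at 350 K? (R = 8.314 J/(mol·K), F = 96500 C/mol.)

E°_cell = +0.80 − (-0.44) = 1.24 V, with n = 2 electrons transferred.
At equilibrium E = 0, so the Nernst equation gives ln K = nFE°/RT = (2)(96500)(1.24)/((8.314)(350)) = 82.24.

ln K = 82.2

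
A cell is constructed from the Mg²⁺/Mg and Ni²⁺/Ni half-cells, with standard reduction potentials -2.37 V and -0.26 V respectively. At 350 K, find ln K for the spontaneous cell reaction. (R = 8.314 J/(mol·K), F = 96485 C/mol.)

ln K = 139.9

E°_cell = -0.26 − (-2.37) = 2.11 V, with n = 2 electrons transferred.
At equilibrium E = 0, so the Nernst equation gives ln K = nFE°/RT = (2)(96485)(2.11)/((8.314)(350)) = 139.92.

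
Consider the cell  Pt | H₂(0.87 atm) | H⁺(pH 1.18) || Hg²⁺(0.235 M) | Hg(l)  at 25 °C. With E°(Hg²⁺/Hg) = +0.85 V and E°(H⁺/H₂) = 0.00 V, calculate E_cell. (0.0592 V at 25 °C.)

0.90 V

The Hg²⁺/Hg couple is the cathode, so E°_cell = 0.85 V; n = 2.
[H⁺] = 10^(−1.18) = 0.066 M, and Q = [H⁺]^2 / ([Hg²⁺]·P(H₂)) = 0.0214.
E = E° − (0.0592/2) log Q = 0.85 − (0.0592/2)(-1.671) = 0.899 V.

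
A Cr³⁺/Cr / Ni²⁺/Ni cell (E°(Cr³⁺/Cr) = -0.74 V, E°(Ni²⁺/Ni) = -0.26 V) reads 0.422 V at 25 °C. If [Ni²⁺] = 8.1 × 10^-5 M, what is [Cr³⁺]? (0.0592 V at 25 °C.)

6.3 × 10^-4 M

From the Nernst equation, log Q = n(E° − E)/0.0592 = 6(0.48 − 0.422)/0.0592 = 5.878, so Q = 7.56 × 10^5.
With Q = [Cr³⁺]^2/[Ni²⁺]^3 and the known concentrations, [Cr³⁺]^2 in the numerator gives [Cr³⁺] = 6.3 × 10^-4 M.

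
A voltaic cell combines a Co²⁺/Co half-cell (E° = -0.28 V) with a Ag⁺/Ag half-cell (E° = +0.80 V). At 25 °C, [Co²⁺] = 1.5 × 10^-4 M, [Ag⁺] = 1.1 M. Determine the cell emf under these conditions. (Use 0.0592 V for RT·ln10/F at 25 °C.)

1.20 V

The Ag⁺/Ag couple has the higher reduction potential and acts as the cathode, so E°_cell = +0.80 − (-0.28) = 1.08 V.
Balancing electrons gives n = 2; the reaction quotient is Q = [Co²⁺]/[Ag⁺]^2 = 1.24 × 10^-4.
At 25 °C, E = E° − (0.0592/n) log Q = 1.08 − (0.0592/2)(-3.907) = 1.080 + 0.116 = 1.196 V.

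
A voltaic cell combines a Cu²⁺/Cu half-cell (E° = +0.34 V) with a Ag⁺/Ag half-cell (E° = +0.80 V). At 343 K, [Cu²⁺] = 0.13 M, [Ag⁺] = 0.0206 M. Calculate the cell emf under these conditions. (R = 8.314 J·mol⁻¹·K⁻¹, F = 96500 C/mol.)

The Ag⁺/Ag couple has the higher reduction potential and acts as the cathode, so E°_cell = +0.80 − (+0.34) = 0.46 V.
Balancing electrons gives n = 2; the reaction quotient is Q = [Cu²⁺]/[Ag⁺]^2 = 306.
E = E° − (RT/nF) ln Q = 0.46 − (8.314×343)/(2×96500) × (5.725) = 0.460 − 0.085 = 0.375 V.

0.375 V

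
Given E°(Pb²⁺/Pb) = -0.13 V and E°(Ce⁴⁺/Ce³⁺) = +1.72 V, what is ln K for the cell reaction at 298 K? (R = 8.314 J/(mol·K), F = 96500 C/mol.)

ln K = 144.1

E°_cell = +1.72 − (-0.13) = 1.85 V, with n = 2 electrons transferred.
At equilibrium E = 0, so the Nernst equation gives ln K = nFE°/RT = (2)(96500)(1.85)/((8.314)(298)) = 144.11.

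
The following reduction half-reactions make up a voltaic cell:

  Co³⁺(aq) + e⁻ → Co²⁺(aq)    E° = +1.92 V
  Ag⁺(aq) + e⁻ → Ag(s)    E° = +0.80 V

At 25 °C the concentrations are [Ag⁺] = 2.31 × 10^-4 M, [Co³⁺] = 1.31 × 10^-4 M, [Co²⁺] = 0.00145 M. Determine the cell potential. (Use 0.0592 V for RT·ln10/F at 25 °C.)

The Co³⁺/Co²⁺ couple has the higher reduction potential and acts as the cathode, so E°_cell = +1.92 − (+0.80) = 1.12 V.
Balancing electrons gives n = 1; the reaction quotient is Q = [Ag⁺]·[Co²⁺]/[Co³⁺] = 0.00256.
At 25 °C, E = E° − (0.0592/n) log Q = 1.12 − (0.0592/1)(-2.592) = 1.120 + 0.153 = 1.273 V.

1.27 V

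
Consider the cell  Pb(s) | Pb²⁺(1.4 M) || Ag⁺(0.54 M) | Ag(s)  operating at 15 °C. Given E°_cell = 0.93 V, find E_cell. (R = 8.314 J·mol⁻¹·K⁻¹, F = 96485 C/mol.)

Balancing electrons gives n = 2; the reaction quotient is Q = [Pb²⁺]/[Ag⁺]^2 = 4.80.
E = E° − (RT/nF) ln Q = 0.93 − (8.314×288)/(2×96485) × (1.569) = 0.930 − 0.019 = 0.911 V.

0.911 V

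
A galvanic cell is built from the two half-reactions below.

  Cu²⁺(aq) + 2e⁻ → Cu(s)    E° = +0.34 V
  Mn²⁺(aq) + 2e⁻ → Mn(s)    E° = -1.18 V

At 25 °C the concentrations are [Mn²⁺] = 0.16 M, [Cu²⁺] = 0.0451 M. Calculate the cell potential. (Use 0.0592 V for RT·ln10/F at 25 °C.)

The Cu²⁺/Cu couple has the higher reduction potential and acts as the cathode, so E°_cell = +0.34 − (-1.18) = 1.52 V.
Balancing electrons gives n = 2; the reaction quotient is Q = [Mn²⁺]/[Cu²⁺] = 3.55.
At 25 °C, E = E° − (0.0592/n) log Q = 1.52 − (0.0592/2)(0.550) = 1.520 − 0.016 = 1.504 V.

1.50 V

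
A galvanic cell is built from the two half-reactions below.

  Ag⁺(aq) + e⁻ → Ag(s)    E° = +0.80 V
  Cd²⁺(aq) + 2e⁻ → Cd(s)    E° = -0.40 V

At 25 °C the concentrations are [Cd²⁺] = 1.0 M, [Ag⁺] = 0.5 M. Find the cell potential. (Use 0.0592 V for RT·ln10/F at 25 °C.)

1.18 V

The Ag⁺/Ag couple has the higher reduction potential and acts as the cathode, so E°_cell = +0.80 − (-0.40) = 1.20 V.
Balancing electrons gives n = 2; the reaction quotient is Q = [Cd²⁺]/[Ag⁺]^2 = 4.00.
At 25 °C, E = E° − (0.0592/n) log Q = 1.20 − (0.0592/2)(0.602) = 1.200 − 0.018 = 1.182 V.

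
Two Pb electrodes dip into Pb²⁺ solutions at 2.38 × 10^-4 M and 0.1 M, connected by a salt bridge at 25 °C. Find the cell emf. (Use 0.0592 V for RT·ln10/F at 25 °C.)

Both half-cells are Pb²⁺/Pb, so E°_cell = 0. The concentrated side is the cathode; the cell reaction moves Pb²⁺ from high to low concentration with n = 2.
Q = [Pb²⁺]_dilute/[Pb²⁺]_conc = 2.38 × 10^-4/0.1 = 0.00238.
E = 0 − (0.0592/2) log Q = −(0.0592/2)(-2.623) = 0.0776 V.

0.078 V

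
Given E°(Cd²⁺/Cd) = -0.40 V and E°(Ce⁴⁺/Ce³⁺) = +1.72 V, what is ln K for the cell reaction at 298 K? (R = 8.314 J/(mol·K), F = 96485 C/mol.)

E°_cell = +1.72 − (-0.40) = 2.12 V, with n = 2 electrons transferred.
At equilibrium E = 0, so the Nernst equation gives ln K = nFE°/RT = (2)(96485)(2.12)/((8.314)(298)) = 165.12.

ln K = 165.1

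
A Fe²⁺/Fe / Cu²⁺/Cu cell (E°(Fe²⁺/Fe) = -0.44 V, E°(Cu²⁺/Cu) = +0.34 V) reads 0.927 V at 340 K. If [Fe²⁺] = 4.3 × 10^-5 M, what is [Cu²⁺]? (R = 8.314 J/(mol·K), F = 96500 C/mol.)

0.98 M

From the Nernst equation, ln Q = nF(E° − E)/RT = 2×96500×(0.78 − 0.927)/(8.314×340) = -10.037, so Q = 4.38 × 10^-5.
With Q = [Fe²⁺]/[Cu²⁺] and the known concentrations, [Cu²⁺] in the denominator gives [Cu²⁺] = 0.98 M.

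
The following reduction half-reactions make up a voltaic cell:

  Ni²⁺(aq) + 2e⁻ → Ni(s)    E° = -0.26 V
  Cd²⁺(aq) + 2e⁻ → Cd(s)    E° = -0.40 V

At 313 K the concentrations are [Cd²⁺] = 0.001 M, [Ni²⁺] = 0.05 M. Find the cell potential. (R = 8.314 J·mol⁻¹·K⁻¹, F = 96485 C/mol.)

0.193 V

The Ni²⁺/Ni couple has the higher reduction potential and acts as the cathode, so E°_cell = -0.26 − (-0.40) = 0.14 V.
Balancing electrons gives n = 2; the reaction quotient is Q = [Cd²⁺]/[Ni²⁺] = 0.0200.
E = E° − (RT/nF) ln Q = 0.14 − (8.314×313)/(2×96485) × (-3.912) = 0.140 + 0.053 = 0.193 V.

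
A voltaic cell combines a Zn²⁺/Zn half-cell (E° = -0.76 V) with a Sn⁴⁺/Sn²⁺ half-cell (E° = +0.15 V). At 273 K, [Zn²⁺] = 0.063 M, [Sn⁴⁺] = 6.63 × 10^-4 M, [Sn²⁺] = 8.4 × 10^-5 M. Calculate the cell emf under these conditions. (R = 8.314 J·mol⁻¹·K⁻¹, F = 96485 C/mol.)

0.967 V

The Sn⁴⁺/Sn²⁺ couple has the higher reduction potential and acts as the cathode, so E°_cell = +0.15 − (-0.76) = 0.91 V.
Balancing electrons gives n = 2; the reaction quotient is Q = [Zn²⁺]·[Sn²⁺]/[Sn⁴⁺] = 0.00798.
E = E° − (RT/nF) ln Q = 0.91 − (8.314×273)/(2×96485) × (-4.831) = 0.910 + 0.057 = 0.967 V.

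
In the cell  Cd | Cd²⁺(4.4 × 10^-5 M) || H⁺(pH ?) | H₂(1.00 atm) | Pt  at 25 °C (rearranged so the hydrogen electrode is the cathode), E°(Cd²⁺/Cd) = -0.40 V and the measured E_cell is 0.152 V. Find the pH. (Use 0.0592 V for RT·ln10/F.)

pH = 6.37

E°_cell = 0.40 V and n = 2.
log Q = n(E° − E)/0.0592 = 2×(0.40 − 0.152)/0.0592 = 8.378.
With Q = [Cd²⁺]·P(H₂) / [H⁺]^2, solving for [H⁺] gives log[H⁺] = -6.367, so pH = 6.37.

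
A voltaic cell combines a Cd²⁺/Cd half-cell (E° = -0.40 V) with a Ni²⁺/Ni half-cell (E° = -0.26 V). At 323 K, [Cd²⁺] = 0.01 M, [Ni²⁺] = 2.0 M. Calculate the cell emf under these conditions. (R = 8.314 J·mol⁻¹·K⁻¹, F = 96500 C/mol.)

0.214 V

The Ni²⁺/Ni couple has the higher reduction potential and acts as the cathode, so E°_cell = -0.26 − (-0.40) = 0.14 V.
Balancing electrons gives n = 2; the reaction quotient is Q = [Cd²⁺]/[Ni²⁺] = 0.00500.
E = E° − (RT/nF) ln Q = 0.14 − (8.314×323)/(2×96500) × (-5.298) = 0.140 + 0.074 = 0.214 V.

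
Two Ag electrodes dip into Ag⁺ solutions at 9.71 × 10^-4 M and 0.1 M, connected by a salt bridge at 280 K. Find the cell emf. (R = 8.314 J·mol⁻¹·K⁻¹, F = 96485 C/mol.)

Both half-cells are Ag⁺/Ag, so E°_cell = 0. The concentrated side is the cathode; the cell reaction moves Ag⁺ from high to low concentration with n = 1.
Q = [Ag⁺]_dilute/[Ag⁺]_conc = 9.71 × 10^-4/0.1 = 0.00971.
E = 0 − (RT/nF) ln Q = −((8.314×280)/(1×96485))(-4.635) = 0.1118 V.

0.11 V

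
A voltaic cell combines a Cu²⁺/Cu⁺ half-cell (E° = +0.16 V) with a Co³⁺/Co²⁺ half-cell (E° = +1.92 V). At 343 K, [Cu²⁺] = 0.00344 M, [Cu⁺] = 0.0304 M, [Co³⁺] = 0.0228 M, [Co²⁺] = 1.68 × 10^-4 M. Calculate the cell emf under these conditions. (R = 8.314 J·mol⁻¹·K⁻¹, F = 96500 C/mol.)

The Co³⁺/Co²⁺ couple has the higher reduction potential and acts as the cathode, so E°_cell = +1.92 − (+0.16) = 1.76 V.
Balancing electrons gives n = 1; the reaction quotient is Q = [Cu²⁺]·[Co²⁺]/([Cu⁺]·[Co³⁺]) = 8.34 × 10^-4.
E = E° − (RT/nF) ln Q = 1.76 − (8.314×343)/(1×96500) × (-7.090) = 1.760 + 0.210 = 1.970 V.

1.97 V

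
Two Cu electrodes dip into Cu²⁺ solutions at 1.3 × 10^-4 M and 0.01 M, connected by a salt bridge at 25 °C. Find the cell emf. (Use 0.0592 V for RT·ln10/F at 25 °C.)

Both half-cells are Cu²⁺/Cu, so E°_cell = 0. The concentrated side is the cathode; the cell reaction moves Cu²⁺ from high to low concentration with n = 2.
Q = [Cu²⁺]_dilute/[Cu²⁺]_conc = 1.3 × 10^-4/0.01 = 0.0130.
E = 0 − (0.0592/2) log Q = −(0.0592/2)(-1.886) = 0.0558 V.

0.056 V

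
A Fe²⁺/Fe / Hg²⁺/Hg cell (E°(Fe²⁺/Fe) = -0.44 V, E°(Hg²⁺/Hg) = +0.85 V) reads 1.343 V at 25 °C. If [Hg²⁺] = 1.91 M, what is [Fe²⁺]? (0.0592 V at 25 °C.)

From the Nernst equation, log Q = n(E° − E)/0.0592 = 2(1.29 − 1.343)/0.0592 = -1.791, so Q = 0.0162.
With Q = [Fe²⁺]/[Hg²⁺] and the known concentrations, [Fe²⁺] in the numerator gives [Fe²⁺] = 0.031 M.

0.031 M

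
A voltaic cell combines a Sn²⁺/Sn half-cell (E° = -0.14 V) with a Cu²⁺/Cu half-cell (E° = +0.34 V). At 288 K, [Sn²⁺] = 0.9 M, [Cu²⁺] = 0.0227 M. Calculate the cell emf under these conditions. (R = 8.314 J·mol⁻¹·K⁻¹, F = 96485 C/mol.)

0.434 V

The Cu²⁺/Cu couple has the higher reduction potential and acts as the cathode, so E°_cell = +0.34 − (-0.14) = 0.48 V.
Balancing electrons gives n = 2; the reaction quotient is Q = [Sn²⁺]/[Cu²⁺] = 39.6.
E = E° − (RT/nF) ln Q = 0.48 − (8.314×288)/(2×96485) × (3.680) = 0.480 − 0.046 = 0.434 V.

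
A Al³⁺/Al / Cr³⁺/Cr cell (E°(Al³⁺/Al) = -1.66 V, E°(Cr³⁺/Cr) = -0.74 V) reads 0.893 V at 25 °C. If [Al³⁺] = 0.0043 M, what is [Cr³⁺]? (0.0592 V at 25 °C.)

1.8 × 10^-4 M

From the Nernst equation, log Q = n(E° − E)/0.0592 = 3(0.92 − 0.893)/0.0592 = 1.368, so Q = 23.3.
With Q = [Al³⁺]/[Cr³⁺] and the known concentrations, [Cr³⁺] in the denominator gives [Cr³⁺] = 1.8 × 10^-4 M.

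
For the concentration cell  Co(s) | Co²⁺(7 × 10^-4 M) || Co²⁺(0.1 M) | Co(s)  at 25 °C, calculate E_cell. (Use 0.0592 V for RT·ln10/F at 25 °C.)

0.064 V

Both half-cells are Co²⁺/Co, so E°_cell = 0. The concentrated side is the cathode; the cell reaction moves Co²⁺ from high to low concentration with n = 2.
Q = [Co²⁺]_dilute/[Co²⁺]_conc = 7 × 10^-4/0.1 = 0.00700.
E = 0 − (0.0592/2) log Q = −(0.0592/2)(-2.155) = 0.0638 V.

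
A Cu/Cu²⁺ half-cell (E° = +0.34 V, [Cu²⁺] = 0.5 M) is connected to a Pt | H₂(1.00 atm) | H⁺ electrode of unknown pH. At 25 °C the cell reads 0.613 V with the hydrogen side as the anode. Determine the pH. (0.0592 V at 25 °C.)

E°_cell = 0.34 V and n = 2.
log Q = n(E° − E)/0.0592 = 2×(0.34 − 0.613)/0.0592 = -9.223.
With Q = [H⁺]^2 / ([Cu²⁺]·P(H₂)), solving for [H⁺] gives log[H⁺] = -4.762, so pH = 4.76.

pH = 4.76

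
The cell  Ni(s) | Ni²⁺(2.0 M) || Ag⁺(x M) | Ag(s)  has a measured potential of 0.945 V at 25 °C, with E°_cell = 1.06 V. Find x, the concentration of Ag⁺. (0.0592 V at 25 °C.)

From the Nernst equation, log Q = n(E° − E)/0.0592 = 2(1.06 − 0.945)/0.0592 = 3.885, so Q = 7680.
With Q = [Ni²⁺]/[Ag⁺]^2 and the known concentrations, [Ag⁺]^2 in the denominator gives [Ag⁺] = 0.016 M.

0.016 M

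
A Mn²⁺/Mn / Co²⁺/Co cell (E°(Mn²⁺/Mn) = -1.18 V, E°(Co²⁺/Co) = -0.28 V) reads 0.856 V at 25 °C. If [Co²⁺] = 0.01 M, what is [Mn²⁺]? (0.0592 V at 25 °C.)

0.31 M

From the Nernst equation, log Q = n(E° − E)/0.0592 = 2(0.90 − 0.856)/0.0592 = 1.486, so Q = 30.7.
With Q = [Mn²⁺]/[Co²⁺] and the known concentrations, [Mn²⁺] in the numerator gives [Mn²⁺] = 0.31 M.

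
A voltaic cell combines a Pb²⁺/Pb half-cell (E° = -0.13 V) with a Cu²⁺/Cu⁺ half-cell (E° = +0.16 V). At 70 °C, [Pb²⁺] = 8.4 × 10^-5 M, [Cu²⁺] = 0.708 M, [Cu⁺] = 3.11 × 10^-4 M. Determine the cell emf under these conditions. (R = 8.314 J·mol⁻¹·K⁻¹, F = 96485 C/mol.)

0.657 V

The Cu²⁺/Cu⁺ couple has the higher reduction potential and acts as the cathode, so E°_cell = +0.16 − (-0.13) = 0.29 V.
Balancing electrons gives n = 2; the reaction quotient is Q = [Pb²⁺]·[Cu⁺]^2/[Cu²⁺]^2 = 1.62 × 10^-11.
E = E° − (RT/nF) ln Q = 0.29 − (8.314×343)/(2×96485) × (-24.846) = 0.290 + 0.367 = 0.657 V.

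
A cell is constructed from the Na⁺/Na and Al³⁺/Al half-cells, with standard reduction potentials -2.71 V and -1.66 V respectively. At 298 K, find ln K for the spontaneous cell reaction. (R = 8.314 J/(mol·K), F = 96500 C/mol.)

E°_cell = -1.66 − (-2.71) = 1.05 V, with n = 3 electrons transferred.
At equilibrium E = 0, so the Nernst equation gives ln K = nFE°/RT = (3)(96500)(1.05)/((8.314)(298)) = 122.69.

ln K = 122.7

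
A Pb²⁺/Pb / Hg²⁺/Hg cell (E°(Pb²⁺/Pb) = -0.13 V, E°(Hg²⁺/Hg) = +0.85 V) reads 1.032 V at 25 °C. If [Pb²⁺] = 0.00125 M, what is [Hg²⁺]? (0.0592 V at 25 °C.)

0.071 M

From the Nernst equation, log Q = n(E° − E)/0.0592 = 2(0.98 − 1.032)/0.0592 = -1.757, so Q = 0.0175.
With Q = [Pb²⁺]/[Hg²⁺] and the known concentrations, [Hg²⁺] in the denominator gives [Hg²⁺] = 0.071 M.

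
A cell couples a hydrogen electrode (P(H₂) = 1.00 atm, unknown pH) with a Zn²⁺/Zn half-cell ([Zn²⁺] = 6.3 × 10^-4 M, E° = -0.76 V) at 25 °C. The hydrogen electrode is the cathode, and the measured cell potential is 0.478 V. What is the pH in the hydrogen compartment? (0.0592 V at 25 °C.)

pH = 6.36

E°_cell = 0.76 V and n = 2.
log Q = n(E° − E)/0.0592 = 2×(0.76 − 0.478)/0.0592 = 9.527.
With Q = [Zn²⁺]·P(H₂) / [H⁺]^2, solving for [H⁺] gives log[H⁺] = -6.364, so pH = 6.36.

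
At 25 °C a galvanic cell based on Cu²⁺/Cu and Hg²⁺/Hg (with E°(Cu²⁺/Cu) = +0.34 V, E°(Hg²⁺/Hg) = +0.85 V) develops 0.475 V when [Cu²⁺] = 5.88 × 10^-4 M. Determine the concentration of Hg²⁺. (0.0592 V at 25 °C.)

From the Nernst equation, log Q = n(E° − E)/0.0592 = 2(0.51 − 0.475)/0.0592 = 1.182, so Q = 15.2.
With Q = [Cu²⁺]/[Hg²⁺] and the known concentrations, [Hg²⁺] in the denominator gives [Hg²⁺] = 3.9 × 10^-5 M.

3.9 × 10^-5 M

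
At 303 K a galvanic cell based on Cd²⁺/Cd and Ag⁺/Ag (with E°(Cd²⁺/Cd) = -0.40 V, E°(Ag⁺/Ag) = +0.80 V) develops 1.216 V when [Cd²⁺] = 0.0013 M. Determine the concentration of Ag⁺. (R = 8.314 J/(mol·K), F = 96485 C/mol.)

From the Nernst equation, ln Q = nF(E° − E)/RT = 2×96485×(1.20 − 1.216)/(8.314×303) = -1.226, so Q = 0.294.
With Q = [Cd²⁺]/[Ag⁺]^2 and the known concentrations, [Ag⁺]^2 in the denominator gives [Ag⁺] = 0.067 M.

0.067 M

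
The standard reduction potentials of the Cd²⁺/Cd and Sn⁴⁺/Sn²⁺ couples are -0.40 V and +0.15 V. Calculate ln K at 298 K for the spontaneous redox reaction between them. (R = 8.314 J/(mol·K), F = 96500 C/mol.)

E°_cell = +0.15 − (-0.40) = 0.55 V, with n = 2 electrons transferred.
At equilibrium E = 0, so the Nernst equation gives ln K = nFE°/RT = (2)(96500)(0.55)/((8.314)(298)) = 42.84.

ln K = 42.8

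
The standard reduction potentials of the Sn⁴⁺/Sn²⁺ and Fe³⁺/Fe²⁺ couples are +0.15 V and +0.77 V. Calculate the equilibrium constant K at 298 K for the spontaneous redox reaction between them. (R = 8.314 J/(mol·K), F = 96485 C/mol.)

9.4 × 10^20

E°_cell = +0.77 − (+0.15) = 0.62 V, with n = 2 electrons transferred.
At equilibrium E = 0, so the Nernst equation gives ln K = nFE°/RT = (2)(96485)(0.62)/((8.314)(298)) = 48.29.
K = e^48.29 = 9.4 × 10^20.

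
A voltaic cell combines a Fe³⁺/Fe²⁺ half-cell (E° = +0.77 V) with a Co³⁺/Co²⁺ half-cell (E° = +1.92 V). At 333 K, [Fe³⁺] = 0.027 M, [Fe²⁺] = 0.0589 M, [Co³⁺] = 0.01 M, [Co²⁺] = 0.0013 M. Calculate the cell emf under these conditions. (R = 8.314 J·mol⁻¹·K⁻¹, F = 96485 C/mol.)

The Co³⁺/Co²⁺ couple has the higher reduction potential and acts as the cathode, so E°_cell = +1.92 − (+0.77) = 1.15 V.
Balancing electrons gives n = 1; the reaction quotient is Q = [Fe³⁺]·[Co²⁺]/([Fe²⁺]·[Co³⁺]) = 0.0596.
E = E° − (RT/nF) ln Q = 1.15 − (8.314×333)/(1×96485) × (-2.820) = 1.150 + 0.081 = 1.231 V.

1.23 V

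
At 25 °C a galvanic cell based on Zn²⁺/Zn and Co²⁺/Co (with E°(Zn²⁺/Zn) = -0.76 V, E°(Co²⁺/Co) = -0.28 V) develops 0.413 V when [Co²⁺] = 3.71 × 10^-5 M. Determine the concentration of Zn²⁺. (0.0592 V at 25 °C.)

From the Nernst equation, log Q = n(E° − E)/0.0592 = 2(0.48 − 0.413)/0.0592 = 2.264, so Q = 183.
With Q = [Zn²⁺]/[Co²⁺] and the known concentrations, [Zn²⁺] in the numerator gives [Zn²⁺] = 0.0068 M.

0.0068 M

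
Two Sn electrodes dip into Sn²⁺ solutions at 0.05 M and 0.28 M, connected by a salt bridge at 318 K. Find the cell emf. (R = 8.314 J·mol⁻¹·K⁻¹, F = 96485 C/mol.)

0.024 V

Both half-cells are Sn²⁺/Sn, so E°_cell = 0. The concentrated side is the cathode; the cell reaction moves Sn²⁺ from high to low concentration with n = 2.
Q = [Sn²⁺]_dilute/[Sn²⁺]_conc = 0.05/0.28 = 0.179.
E = 0 − (RT/nF) ln Q = −((8.314×318)/(2×96485))(-1.723) = 0.0236 V.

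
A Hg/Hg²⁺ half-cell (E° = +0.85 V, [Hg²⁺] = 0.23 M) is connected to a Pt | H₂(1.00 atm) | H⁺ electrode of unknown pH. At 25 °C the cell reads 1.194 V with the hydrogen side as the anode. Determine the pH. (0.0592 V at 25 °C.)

pH = 6.13

E°_cell = 0.85 V and n = 2.
log Q = n(E° − E)/0.0592 = 2×(0.85 − 1.194)/0.0592 = -11.622.
With Q = [H⁺]^2 / ([Hg²⁺]·P(H₂)), solving for [H⁺] gives log[H⁺] = -6.130, so pH = 6.13.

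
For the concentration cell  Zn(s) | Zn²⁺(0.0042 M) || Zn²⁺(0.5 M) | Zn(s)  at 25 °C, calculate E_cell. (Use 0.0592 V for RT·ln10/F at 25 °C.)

0.061 V

Both half-cells are Zn²⁺/Zn, so E°_cell = 0. The concentrated side is the cathode; the cell reaction moves Zn²⁺ from high to low concentration with n = 2.
Q = [Zn²⁺]_dilute/[Zn²⁺]_conc = 0.0042/0.5 = 0.00840.
E = 0 − (0.0592/2) log Q = −(0.0592/2)(-2.076) = 0.0614 V.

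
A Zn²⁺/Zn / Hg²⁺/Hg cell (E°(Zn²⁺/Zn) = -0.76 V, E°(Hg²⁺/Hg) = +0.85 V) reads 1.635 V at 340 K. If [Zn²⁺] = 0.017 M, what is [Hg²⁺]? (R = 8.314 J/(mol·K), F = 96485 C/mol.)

0.094 M

From the Nernst equation, ln Q = nF(E° − E)/RT = 2×96485×(1.61 − 1.635)/(8.314×340) = -1.707, so Q = 0.181.
With Q = [Zn²⁺]/[Hg²⁺] and the known concentrations, [Hg²⁺] in the denominator gives [Hg²⁺] = 0.094 M.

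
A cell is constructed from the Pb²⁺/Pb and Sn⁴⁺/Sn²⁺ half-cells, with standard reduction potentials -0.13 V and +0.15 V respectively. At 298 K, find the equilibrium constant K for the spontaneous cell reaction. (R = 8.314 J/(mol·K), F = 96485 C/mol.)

E°_cell = +0.15 − (-0.13) = 0.28 V, with n = 2 electrons transferred.
At equilibrium E = 0, so the Nernst equation gives ln K = nFE°/RT = (2)(96485)(0.28)/((8.314)(298)) = 21.81.
K = e^21.81 = 3 × 10^9.

3 × 10^9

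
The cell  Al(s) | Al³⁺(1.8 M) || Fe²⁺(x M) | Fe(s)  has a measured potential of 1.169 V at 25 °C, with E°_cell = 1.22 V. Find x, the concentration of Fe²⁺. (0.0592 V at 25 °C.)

0.028 M

From the Nernst equation, log Q = n(E° − E)/0.0592 = 6(1.22 − 1.169)/0.0592 = 5.169, so Q = 1.48 × 10^5.
With Q = [Al³⁺]^2/[Fe²⁺]^3 and the known concentrations, [Fe²⁺]^3 in the denominator gives [Fe²⁺] = 0.028 M.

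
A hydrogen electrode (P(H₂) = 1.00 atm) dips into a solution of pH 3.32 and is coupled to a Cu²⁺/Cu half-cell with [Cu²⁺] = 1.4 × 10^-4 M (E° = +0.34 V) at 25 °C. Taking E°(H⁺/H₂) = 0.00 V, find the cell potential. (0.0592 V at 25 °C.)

The Cu²⁺/Cu couple is the cathode, so E°_cell = 0.34 V; n = 2.
[H⁺] = 10^(−3.32) = 4.8 × 10^-4 M, and Q = [H⁺]^2 / ([Cu²⁺]·P(H₂)) = 0.00164.
E = E° − (0.0592/2) log Q = 0.34 − (0.0592/2)(-2.786) = 0.422 V.

0.42 V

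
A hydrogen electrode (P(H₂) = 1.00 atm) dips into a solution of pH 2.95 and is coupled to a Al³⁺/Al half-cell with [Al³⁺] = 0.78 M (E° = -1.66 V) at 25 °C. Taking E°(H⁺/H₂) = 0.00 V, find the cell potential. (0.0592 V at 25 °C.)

The hydrogen couple is the cathode, so E°_cell = 1.66 V; n = 6.
[H⁺] = 10^(−2.95) = 0.0011 M, and Q = [Al³⁺]^2·P(H₂)^3 / [H⁺]^6 = 3.05 × 10^17.
E = E° − (0.0592/6) log Q = 1.66 − (0.0592/6)(17.484) = 1.487 V.

1.49 V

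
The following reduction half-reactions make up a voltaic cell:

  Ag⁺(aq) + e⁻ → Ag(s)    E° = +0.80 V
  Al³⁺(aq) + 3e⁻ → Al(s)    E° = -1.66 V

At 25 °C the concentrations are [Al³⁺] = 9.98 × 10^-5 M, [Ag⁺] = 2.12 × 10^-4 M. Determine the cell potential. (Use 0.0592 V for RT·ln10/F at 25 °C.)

The Ag⁺/Ag couple has the higher reduction potential and acts as the cathode, so E°_cell = +0.80 − (-1.66) = 2.46 V.
Balancing electrons gives n = 3; the reaction quotient is Q = [Al³⁺]/[Ag⁺]^3 = 1.05 × 10^7.
At 25 °C, E = E° − (0.0592/n) log Q = 2.46 − (0.0592/3)(7.020) = 2.460 − 0.139 = 2.321 V.

2.32 V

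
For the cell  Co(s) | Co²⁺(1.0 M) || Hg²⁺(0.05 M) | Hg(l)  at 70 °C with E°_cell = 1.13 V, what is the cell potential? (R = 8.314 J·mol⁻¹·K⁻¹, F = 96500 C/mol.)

1.09 V

Balancing electrons gives n = 2; the reaction quotient is Q = [Co²⁺]/[Hg²⁺] = 20.0.
E = E° − (RT/nF) ln Q = 1.13 − (8.314×343)/(2×96500) × (2.996) = 1.130 − 0.044 = 1.086 V.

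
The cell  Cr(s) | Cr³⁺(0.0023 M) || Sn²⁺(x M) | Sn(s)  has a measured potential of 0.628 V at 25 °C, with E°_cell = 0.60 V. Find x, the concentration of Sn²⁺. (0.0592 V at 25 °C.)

From the Nernst equation, log Q = n(E° − E)/0.0592 = 6(0.60 − 0.628)/0.0592 = -2.838, so Q = 0.00145.
With Q = [Cr³⁺]^2/[Sn²⁺]^3 and the known concentrations, [Sn²⁺]^3 in the denominator gives [Sn²⁺] = 0.15 M.

0.15 M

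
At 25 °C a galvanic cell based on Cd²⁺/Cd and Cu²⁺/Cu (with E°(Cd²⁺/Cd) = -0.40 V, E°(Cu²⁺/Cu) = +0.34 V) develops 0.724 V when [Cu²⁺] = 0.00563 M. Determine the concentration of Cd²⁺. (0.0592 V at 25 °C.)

From the Nernst equation, log Q = n(E° − E)/0.0592 = 2(0.74 − 0.724)/0.0592 = 0.541, so Q = 3.47.
With Q = [Cd²⁺]/[Cu²⁺] and the known concentrations, [Cd²⁺] in the numerator gives [Cd²⁺] = 0.02 M.

0.02 M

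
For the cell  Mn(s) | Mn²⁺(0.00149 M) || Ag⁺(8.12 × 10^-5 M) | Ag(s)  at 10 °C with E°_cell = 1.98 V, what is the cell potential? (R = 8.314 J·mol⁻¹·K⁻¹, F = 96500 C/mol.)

Balancing electrons gives n = 2; the reaction quotient is Q = [Mn²⁺]/[Ag⁺]^2 = 2.26 × 10^5.
E = E° − (RT/nF) ln Q = 1.98 − (8.314×283)/(2×96500) × (12.328) = 1.980 − 0.150 = 1.830 V.

1.83 V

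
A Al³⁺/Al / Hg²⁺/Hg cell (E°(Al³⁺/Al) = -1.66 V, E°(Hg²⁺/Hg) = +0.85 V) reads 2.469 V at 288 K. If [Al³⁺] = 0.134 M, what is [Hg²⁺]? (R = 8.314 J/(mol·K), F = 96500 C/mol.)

From the Nernst equation, ln Q = nF(E° − E)/RT = 6×96500×(2.51 − 2.469)/(8.314×288) = 9.914, so Q = 2.02 × 10^4.
With Q = [Al³⁺]^2/[Hg²⁺]^3 and the known concentrations, [Hg²⁺]^3 in the denominator gives [Hg²⁺] = 0.0096 M.

0.0096 M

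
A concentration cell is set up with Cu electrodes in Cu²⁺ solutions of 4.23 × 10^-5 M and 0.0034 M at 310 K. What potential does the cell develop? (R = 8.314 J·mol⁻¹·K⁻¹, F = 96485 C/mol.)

Both half-cells are Cu²⁺/Cu, so E°_cell = 0. The concentrated side is the cathode; the cell reaction moves Cu²⁺ from high to low concentration with n = 2.
Q = [Cu²⁺]_dilute/[Cu²⁺]_conc = 4.23 × 10^-5/0.0034 = 0.0124.
E = 0 − (RT/nF) ln Q = −((8.314×310)/(2×96485))(-4.387) = 0.0586 V.

0.059 V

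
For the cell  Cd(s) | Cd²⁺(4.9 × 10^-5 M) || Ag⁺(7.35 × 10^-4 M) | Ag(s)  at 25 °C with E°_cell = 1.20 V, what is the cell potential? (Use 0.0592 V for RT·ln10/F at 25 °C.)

1.14 V

Balancing electrons gives n = 2; the reaction quotient is Q = [Cd²⁺]/[Ag⁺]^2 = 90.7.
At 25 °C, E = E° − (0.0592/n) log Q = 1.20 − (0.0592/2)(1.958) = 1.200 − 0.058 = 1.142 V.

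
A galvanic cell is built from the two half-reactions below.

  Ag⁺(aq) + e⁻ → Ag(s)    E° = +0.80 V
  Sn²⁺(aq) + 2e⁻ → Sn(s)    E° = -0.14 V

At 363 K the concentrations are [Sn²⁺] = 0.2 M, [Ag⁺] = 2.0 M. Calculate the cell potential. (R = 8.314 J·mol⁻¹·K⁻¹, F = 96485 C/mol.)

0.987 V

The Ag⁺/Ag couple has the higher reduction potential and acts as the cathode, so E°_cell = +0.80 − (-0.14) = 0.94 V.
Balancing electrons gives n = 2; the reaction quotient is Q = [Sn²⁺]/[Ag⁺]^2 = 0.0500.
E = E° − (RT/nF) ln Q = 0.94 − (8.314×363)/(2×96485) × (-2.996) = 0.940 + 0.047 = 0.987 V.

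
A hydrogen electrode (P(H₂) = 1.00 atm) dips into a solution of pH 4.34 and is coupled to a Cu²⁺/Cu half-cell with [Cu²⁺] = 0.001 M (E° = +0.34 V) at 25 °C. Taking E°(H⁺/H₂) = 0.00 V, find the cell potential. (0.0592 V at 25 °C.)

The Cu²⁺/Cu couple is the cathode, so E°_cell = 0.34 V; n = 2.
[H⁺] = 10^(−4.34) = 4.6 × 10^-5 M, and Q = [H⁺]^2 / ([Cu²⁺]·P(H₂)) = 2.09 × 10^-6.
E = E° − (0.0592/2) log Q = 0.34 − (0.0592/2)(-5.680) = 0.508 V.

0.51 V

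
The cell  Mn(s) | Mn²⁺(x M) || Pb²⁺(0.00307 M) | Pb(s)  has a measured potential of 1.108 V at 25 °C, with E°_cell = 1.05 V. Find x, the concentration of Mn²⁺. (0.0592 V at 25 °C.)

From the Nernst equation, log Q = n(E° − E)/0.0592 = 2(1.05 − 1.108)/0.0592 = -1.959, so Q = 0.0110.
With Q = [Mn²⁺]/[Pb²⁺] and the known concentrations, [Mn²⁺] in the numerator gives [Mn²⁺] = 3.4 × 10^-5 M.

3.4 × 10^-5 M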